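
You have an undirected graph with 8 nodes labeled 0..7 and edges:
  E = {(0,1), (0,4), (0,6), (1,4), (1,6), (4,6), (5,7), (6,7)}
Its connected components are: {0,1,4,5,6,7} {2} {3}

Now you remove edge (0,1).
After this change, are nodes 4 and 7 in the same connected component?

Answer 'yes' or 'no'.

Initial components: {0,1,4,5,6,7} {2} {3}
Removing edge (0,1): not a bridge — component count unchanged at 3.
New components: {0,1,4,5,6,7} {2} {3}
Are 4 and 7 in the same component? yes

Answer: yes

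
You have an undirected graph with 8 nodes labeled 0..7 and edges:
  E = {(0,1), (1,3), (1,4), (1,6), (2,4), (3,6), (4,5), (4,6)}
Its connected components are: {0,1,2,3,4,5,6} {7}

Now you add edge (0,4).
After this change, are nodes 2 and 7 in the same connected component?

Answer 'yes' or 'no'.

Initial components: {0,1,2,3,4,5,6} {7}
Adding edge (0,4): both already in same component {0,1,2,3,4,5,6}. No change.
New components: {0,1,2,3,4,5,6} {7}
Are 2 and 7 in the same component? no

Answer: no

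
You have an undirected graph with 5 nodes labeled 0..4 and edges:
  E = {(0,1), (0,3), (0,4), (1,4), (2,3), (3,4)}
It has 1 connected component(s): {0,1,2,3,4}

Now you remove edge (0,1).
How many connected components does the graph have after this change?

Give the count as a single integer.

Answer: 1

Derivation:
Initial component count: 1
Remove (0,1): not a bridge. Count unchanged: 1.
  After removal, components: {0,1,2,3,4}
New component count: 1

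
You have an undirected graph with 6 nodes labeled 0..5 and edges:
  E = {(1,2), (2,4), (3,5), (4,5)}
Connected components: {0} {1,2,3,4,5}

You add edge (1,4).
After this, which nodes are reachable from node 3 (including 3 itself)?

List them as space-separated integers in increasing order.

Before: nodes reachable from 3: {1,2,3,4,5}
Adding (1,4): both endpoints already in same component. Reachability from 3 unchanged.
After: nodes reachable from 3: {1,2,3,4,5}

Answer: 1 2 3 4 5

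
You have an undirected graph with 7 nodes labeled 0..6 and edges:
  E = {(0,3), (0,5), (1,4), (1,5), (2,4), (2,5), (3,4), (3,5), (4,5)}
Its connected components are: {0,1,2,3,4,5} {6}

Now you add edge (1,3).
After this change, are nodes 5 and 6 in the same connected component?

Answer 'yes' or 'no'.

Answer: no

Derivation:
Initial components: {0,1,2,3,4,5} {6}
Adding edge (1,3): both already in same component {0,1,2,3,4,5}. No change.
New components: {0,1,2,3,4,5} {6}
Are 5 and 6 in the same component? no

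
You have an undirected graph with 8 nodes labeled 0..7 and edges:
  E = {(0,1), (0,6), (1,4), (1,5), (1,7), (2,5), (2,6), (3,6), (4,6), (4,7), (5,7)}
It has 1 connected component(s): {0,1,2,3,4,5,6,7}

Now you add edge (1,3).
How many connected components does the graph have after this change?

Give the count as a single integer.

Initial component count: 1
Add (1,3): endpoints already in same component. Count unchanged: 1.
New component count: 1

Answer: 1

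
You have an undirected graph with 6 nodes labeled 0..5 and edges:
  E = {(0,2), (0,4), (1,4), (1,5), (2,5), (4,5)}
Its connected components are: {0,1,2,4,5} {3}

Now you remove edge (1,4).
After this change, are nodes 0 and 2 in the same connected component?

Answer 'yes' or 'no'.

Answer: yes

Derivation:
Initial components: {0,1,2,4,5} {3}
Removing edge (1,4): not a bridge — component count unchanged at 2.
New components: {0,1,2,4,5} {3}
Are 0 and 2 in the same component? yes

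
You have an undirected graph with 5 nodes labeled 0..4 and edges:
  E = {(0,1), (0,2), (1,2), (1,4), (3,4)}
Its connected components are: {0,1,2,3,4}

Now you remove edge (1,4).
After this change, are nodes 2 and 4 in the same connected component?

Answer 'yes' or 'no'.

Initial components: {0,1,2,3,4}
Removing edge (1,4): it was a bridge — component count 1 -> 2.
New components: {0,1,2} {3,4}
Are 2 and 4 in the same component? no

Answer: no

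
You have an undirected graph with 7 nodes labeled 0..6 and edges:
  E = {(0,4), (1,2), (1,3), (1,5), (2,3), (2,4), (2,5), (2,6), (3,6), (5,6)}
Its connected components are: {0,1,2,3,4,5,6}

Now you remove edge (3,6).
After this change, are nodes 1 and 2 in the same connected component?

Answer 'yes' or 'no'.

Initial components: {0,1,2,3,4,5,6}
Removing edge (3,6): not a bridge — component count unchanged at 1.
New components: {0,1,2,3,4,5,6}
Are 1 and 2 in the same component? yes

Answer: yes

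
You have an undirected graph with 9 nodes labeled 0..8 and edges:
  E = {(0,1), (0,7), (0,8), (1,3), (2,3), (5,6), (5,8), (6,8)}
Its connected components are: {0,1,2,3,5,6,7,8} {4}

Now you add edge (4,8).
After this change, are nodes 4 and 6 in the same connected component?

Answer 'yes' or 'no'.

Initial components: {0,1,2,3,5,6,7,8} {4}
Adding edge (4,8): merges {4} and {0,1,2,3,5,6,7,8}.
New components: {0,1,2,3,4,5,6,7,8}
Are 4 and 6 in the same component? yes

Answer: yes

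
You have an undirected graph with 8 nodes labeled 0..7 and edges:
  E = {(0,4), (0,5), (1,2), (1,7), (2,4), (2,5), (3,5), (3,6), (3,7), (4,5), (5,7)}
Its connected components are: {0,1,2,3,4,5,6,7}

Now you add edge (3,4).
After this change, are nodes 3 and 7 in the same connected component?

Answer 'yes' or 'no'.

Answer: yes

Derivation:
Initial components: {0,1,2,3,4,5,6,7}
Adding edge (3,4): both already in same component {0,1,2,3,4,5,6,7}. No change.
New components: {0,1,2,3,4,5,6,7}
Are 3 and 7 in the same component? yes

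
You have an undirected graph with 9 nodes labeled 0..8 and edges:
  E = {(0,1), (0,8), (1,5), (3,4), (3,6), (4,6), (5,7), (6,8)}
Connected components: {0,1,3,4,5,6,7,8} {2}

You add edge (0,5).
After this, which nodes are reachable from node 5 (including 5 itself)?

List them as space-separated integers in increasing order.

Answer: 0 1 3 4 5 6 7 8

Derivation:
Before: nodes reachable from 5: {0,1,3,4,5,6,7,8}
Adding (0,5): both endpoints already in same component. Reachability from 5 unchanged.
After: nodes reachable from 5: {0,1,3,4,5,6,7,8}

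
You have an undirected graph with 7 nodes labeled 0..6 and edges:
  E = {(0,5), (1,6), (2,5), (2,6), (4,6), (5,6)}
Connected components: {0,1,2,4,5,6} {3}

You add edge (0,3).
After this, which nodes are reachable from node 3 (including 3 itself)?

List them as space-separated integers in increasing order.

Before: nodes reachable from 3: {3}
Adding (0,3): merges 3's component with another. Reachability grows.
After: nodes reachable from 3: {0,1,2,3,4,5,6}

Answer: 0 1 2 3 4 5 6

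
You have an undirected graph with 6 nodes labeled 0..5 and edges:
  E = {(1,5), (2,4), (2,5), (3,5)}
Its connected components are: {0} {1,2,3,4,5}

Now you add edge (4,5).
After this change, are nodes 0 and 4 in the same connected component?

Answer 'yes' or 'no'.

Initial components: {0} {1,2,3,4,5}
Adding edge (4,5): both already in same component {1,2,3,4,5}. No change.
New components: {0} {1,2,3,4,5}
Are 0 and 4 in the same component? no

Answer: no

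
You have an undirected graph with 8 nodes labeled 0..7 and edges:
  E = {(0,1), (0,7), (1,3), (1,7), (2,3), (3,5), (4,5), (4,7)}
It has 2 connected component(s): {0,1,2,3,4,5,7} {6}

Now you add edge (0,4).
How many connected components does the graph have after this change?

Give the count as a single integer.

Initial component count: 2
Add (0,4): endpoints already in same component. Count unchanged: 2.
New component count: 2

Answer: 2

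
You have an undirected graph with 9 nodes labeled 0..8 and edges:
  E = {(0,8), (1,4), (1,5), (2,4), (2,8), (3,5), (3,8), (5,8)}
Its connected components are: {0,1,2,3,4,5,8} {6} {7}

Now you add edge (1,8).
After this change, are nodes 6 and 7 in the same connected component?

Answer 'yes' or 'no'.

Answer: no

Derivation:
Initial components: {0,1,2,3,4,5,8} {6} {7}
Adding edge (1,8): both already in same component {0,1,2,3,4,5,8}. No change.
New components: {0,1,2,3,4,5,8} {6} {7}
Are 6 and 7 in the same component? no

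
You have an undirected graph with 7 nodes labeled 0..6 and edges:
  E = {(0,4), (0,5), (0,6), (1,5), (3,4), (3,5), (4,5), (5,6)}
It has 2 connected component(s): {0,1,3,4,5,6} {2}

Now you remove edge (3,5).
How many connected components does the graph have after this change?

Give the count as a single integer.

Initial component count: 2
Remove (3,5): not a bridge. Count unchanged: 2.
  After removal, components: {0,1,3,4,5,6} {2}
New component count: 2

Answer: 2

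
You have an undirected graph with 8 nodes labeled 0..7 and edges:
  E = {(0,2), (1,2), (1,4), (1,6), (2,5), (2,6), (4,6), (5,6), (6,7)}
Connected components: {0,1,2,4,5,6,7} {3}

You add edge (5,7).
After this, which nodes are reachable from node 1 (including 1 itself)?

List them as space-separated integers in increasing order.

Answer: 0 1 2 4 5 6 7

Derivation:
Before: nodes reachable from 1: {0,1,2,4,5,6,7}
Adding (5,7): both endpoints already in same component. Reachability from 1 unchanged.
After: nodes reachable from 1: {0,1,2,4,5,6,7}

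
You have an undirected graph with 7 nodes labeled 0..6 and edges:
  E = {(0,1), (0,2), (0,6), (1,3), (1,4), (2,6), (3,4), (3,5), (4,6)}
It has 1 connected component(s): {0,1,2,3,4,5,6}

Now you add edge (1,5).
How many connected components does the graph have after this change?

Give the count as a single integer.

Initial component count: 1
Add (1,5): endpoints already in same component. Count unchanged: 1.
New component count: 1

Answer: 1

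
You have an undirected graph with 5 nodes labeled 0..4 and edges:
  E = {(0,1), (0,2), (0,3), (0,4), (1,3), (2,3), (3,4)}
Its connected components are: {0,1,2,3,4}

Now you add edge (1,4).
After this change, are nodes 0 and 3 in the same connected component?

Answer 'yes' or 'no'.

Initial components: {0,1,2,3,4}
Adding edge (1,4): both already in same component {0,1,2,3,4}. No change.
New components: {0,1,2,3,4}
Are 0 and 3 in the same component? yes

Answer: yes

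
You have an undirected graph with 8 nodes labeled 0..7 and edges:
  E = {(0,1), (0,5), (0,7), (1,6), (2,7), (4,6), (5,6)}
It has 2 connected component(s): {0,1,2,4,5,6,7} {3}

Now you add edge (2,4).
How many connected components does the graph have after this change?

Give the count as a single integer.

Initial component count: 2
Add (2,4): endpoints already in same component. Count unchanged: 2.
New component count: 2

Answer: 2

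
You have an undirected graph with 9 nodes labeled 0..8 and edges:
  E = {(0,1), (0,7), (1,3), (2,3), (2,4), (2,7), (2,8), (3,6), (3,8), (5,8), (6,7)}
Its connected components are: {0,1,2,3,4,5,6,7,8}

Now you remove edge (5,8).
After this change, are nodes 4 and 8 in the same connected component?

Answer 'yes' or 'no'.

Answer: yes

Derivation:
Initial components: {0,1,2,3,4,5,6,7,8}
Removing edge (5,8): it was a bridge — component count 1 -> 2.
New components: {0,1,2,3,4,6,7,8} {5}
Are 4 and 8 in the same component? yes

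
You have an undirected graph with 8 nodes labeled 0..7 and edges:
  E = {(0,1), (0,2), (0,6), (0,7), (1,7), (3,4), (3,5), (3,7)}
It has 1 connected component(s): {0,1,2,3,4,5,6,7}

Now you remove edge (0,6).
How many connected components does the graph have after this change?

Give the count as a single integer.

Answer: 2

Derivation:
Initial component count: 1
Remove (0,6): it was a bridge. Count increases: 1 -> 2.
  After removal, components: {0,1,2,3,4,5,7} {6}
New component count: 2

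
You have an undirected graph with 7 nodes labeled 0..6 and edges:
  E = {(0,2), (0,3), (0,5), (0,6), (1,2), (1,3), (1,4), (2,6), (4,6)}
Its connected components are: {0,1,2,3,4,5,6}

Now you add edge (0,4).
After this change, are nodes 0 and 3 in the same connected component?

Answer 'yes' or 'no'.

Answer: yes

Derivation:
Initial components: {0,1,2,3,4,5,6}
Adding edge (0,4): both already in same component {0,1,2,3,4,5,6}. No change.
New components: {0,1,2,3,4,5,6}
Are 0 and 3 in the same component? yes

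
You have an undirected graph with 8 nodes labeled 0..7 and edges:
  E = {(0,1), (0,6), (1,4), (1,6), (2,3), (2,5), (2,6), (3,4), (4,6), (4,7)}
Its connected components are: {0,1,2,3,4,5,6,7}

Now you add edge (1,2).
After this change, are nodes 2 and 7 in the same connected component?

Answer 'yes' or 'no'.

Answer: yes

Derivation:
Initial components: {0,1,2,3,4,5,6,7}
Adding edge (1,2): both already in same component {0,1,2,3,4,5,6,7}. No change.
New components: {0,1,2,3,4,5,6,7}
Are 2 and 7 in the same component? yes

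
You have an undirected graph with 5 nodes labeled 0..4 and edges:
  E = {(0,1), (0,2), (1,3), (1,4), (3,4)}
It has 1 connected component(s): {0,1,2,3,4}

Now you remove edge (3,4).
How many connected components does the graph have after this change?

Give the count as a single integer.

Initial component count: 1
Remove (3,4): not a bridge. Count unchanged: 1.
  After removal, components: {0,1,2,3,4}
New component count: 1

Answer: 1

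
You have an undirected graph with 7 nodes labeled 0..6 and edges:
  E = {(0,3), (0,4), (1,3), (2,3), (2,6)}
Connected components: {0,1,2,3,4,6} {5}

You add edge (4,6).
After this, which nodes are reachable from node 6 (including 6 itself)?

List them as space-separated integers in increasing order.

Answer: 0 1 2 3 4 6

Derivation:
Before: nodes reachable from 6: {0,1,2,3,4,6}
Adding (4,6): both endpoints already in same component. Reachability from 6 unchanged.
After: nodes reachable from 6: {0,1,2,3,4,6}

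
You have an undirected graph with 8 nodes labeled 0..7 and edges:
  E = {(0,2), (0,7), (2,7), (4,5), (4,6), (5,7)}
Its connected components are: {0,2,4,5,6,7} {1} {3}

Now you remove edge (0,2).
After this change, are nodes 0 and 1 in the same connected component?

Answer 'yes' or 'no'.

Initial components: {0,2,4,5,6,7} {1} {3}
Removing edge (0,2): not a bridge — component count unchanged at 3.
New components: {0,2,4,5,6,7} {1} {3}
Are 0 and 1 in the same component? no

Answer: no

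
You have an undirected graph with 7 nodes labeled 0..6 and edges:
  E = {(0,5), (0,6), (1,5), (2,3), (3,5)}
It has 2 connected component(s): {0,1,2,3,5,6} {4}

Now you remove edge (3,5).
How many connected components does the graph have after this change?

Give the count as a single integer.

Answer: 3

Derivation:
Initial component count: 2
Remove (3,5): it was a bridge. Count increases: 2 -> 3.
  After removal, components: {0,1,5,6} {2,3} {4}
New component count: 3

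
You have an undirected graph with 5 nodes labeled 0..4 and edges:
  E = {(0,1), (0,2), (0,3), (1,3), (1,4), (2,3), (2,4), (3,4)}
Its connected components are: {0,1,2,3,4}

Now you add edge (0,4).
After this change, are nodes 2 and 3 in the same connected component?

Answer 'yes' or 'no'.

Answer: yes

Derivation:
Initial components: {0,1,2,3,4}
Adding edge (0,4): both already in same component {0,1,2,3,4}. No change.
New components: {0,1,2,3,4}
Are 2 and 3 in the same component? yes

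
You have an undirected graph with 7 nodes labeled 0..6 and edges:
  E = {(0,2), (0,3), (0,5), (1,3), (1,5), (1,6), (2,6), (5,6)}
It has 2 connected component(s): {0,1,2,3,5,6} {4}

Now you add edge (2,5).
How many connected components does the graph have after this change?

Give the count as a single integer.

Initial component count: 2
Add (2,5): endpoints already in same component. Count unchanged: 2.
New component count: 2

Answer: 2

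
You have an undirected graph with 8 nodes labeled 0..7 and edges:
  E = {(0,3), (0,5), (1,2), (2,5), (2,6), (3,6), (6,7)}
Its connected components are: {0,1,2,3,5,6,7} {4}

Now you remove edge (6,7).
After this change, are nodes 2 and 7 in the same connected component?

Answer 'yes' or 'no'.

Initial components: {0,1,2,3,5,6,7} {4}
Removing edge (6,7): it was a bridge — component count 2 -> 3.
New components: {0,1,2,3,5,6} {4} {7}
Are 2 and 7 in the same component? no

Answer: no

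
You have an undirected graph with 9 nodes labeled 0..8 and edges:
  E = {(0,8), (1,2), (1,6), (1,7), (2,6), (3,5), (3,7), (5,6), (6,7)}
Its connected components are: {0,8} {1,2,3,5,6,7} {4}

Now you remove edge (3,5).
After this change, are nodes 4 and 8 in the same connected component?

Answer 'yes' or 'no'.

Answer: no

Derivation:
Initial components: {0,8} {1,2,3,5,6,7} {4}
Removing edge (3,5): not a bridge — component count unchanged at 3.
New components: {0,8} {1,2,3,5,6,7} {4}
Are 4 and 8 in the same component? no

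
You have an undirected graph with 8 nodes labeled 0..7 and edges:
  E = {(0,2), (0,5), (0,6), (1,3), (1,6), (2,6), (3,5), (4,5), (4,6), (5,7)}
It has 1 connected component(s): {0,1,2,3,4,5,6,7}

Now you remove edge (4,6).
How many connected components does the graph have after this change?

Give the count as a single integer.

Initial component count: 1
Remove (4,6): not a bridge. Count unchanged: 1.
  After removal, components: {0,1,2,3,4,5,6,7}
New component count: 1

Answer: 1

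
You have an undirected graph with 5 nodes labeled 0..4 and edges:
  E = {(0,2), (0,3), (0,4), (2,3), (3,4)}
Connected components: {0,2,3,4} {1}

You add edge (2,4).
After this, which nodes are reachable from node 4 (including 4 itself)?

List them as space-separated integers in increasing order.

Answer: 0 2 3 4

Derivation:
Before: nodes reachable from 4: {0,2,3,4}
Adding (2,4): both endpoints already in same component. Reachability from 4 unchanged.
After: nodes reachable from 4: {0,2,3,4}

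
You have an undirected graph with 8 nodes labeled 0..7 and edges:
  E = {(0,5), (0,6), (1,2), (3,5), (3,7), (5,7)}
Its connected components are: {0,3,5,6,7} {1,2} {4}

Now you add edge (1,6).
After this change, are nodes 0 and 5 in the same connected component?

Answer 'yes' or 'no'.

Initial components: {0,3,5,6,7} {1,2} {4}
Adding edge (1,6): merges {1,2} and {0,3,5,6,7}.
New components: {0,1,2,3,5,6,7} {4}
Are 0 and 5 in the same component? yes

Answer: yes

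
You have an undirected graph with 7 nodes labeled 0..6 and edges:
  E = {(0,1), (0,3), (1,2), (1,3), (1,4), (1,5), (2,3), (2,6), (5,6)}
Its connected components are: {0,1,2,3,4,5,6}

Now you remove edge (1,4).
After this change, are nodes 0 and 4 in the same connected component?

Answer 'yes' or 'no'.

Initial components: {0,1,2,3,4,5,6}
Removing edge (1,4): it was a bridge — component count 1 -> 2.
New components: {0,1,2,3,5,6} {4}
Are 0 and 4 in the same component? no

Answer: no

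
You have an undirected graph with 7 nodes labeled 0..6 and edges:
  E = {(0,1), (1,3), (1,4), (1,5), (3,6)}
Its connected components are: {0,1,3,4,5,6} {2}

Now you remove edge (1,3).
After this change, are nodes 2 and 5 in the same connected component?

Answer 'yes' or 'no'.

Answer: no

Derivation:
Initial components: {0,1,3,4,5,6} {2}
Removing edge (1,3): it was a bridge — component count 2 -> 3.
New components: {0,1,4,5} {2} {3,6}
Are 2 and 5 in the same component? no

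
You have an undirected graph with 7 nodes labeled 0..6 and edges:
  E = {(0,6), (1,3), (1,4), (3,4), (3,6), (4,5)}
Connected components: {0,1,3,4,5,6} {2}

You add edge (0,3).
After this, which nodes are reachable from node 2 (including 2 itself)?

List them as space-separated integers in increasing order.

Before: nodes reachable from 2: {2}
Adding (0,3): both endpoints already in same component. Reachability from 2 unchanged.
After: nodes reachable from 2: {2}

Answer: 2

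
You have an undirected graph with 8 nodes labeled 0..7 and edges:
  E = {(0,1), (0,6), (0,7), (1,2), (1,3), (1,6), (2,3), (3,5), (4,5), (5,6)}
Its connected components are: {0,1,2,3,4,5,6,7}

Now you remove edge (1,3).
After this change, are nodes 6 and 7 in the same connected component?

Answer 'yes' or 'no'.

Answer: yes

Derivation:
Initial components: {0,1,2,3,4,5,6,7}
Removing edge (1,3): not a bridge — component count unchanged at 1.
New components: {0,1,2,3,4,5,6,7}
Are 6 and 7 in the same component? yes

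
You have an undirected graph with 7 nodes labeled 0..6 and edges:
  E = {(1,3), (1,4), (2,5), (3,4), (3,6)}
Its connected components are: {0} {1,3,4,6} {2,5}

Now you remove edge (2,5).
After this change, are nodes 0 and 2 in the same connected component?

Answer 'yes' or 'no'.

Initial components: {0} {1,3,4,6} {2,5}
Removing edge (2,5): it was a bridge — component count 3 -> 4.
New components: {0} {1,3,4,6} {2} {5}
Are 0 and 2 in the same component? no

Answer: no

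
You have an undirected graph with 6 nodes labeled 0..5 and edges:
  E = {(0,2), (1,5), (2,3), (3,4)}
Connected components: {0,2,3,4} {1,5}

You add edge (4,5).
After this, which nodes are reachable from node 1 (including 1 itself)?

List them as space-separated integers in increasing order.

Answer: 0 1 2 3 4 5

Derivation:
Before: nodes reachable from 1: {1,5}
Adding (4,5): merges 1's component with another. Reachability grows.
After: nodes reachable from 1: {0,1,2,3,4,5}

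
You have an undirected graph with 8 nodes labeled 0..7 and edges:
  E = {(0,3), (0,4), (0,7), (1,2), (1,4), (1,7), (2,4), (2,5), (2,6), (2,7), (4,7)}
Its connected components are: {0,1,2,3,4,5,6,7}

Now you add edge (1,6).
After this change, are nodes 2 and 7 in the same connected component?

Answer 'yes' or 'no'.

Answer: yes

Derivation:
Initial components: {0,1,2,3,4,5,6,7}
Adding edge (1,6): both already in same component {0,1,2,3,4,5,6,7}. No change.
New components: {0,1,2,3,4,5,6,7}
Are 2 and 7 in the same component? yes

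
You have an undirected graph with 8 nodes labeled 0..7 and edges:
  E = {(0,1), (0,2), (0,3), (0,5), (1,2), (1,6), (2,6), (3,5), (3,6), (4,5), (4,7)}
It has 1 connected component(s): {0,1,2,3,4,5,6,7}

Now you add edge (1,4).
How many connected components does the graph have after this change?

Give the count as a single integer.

Initial component count: 1
Add (1,4): endpoints already in same component. Count unchanged: 1.
New component count: 1

Answer: 1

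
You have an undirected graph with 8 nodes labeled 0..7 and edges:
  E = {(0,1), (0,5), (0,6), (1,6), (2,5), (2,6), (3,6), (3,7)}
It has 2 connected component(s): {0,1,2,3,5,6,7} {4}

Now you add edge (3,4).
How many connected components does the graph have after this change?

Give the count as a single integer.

Answer: 1

Derivation:
Initial component count: 2
Add (3,4): merges two components. Count decreases: 2 -> 1.
New component count: 1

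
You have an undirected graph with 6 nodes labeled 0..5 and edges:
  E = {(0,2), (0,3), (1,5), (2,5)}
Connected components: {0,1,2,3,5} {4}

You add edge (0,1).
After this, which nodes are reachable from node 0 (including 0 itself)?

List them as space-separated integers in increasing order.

Before: nodes reachable from 0: {0,1,2,3,5}
Adding (0,1): both endpoints already in same component. Reachability from 0 unchanged.
After: nodes reachable from 0: {0,1,2,3,5}

Answer: 0 1 2 3 5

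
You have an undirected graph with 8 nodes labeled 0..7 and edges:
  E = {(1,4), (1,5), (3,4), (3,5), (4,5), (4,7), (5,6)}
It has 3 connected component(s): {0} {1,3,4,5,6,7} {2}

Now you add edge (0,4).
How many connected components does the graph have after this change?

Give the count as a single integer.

Initial component count: 3
Add (0,4): merges two components. Count decreases: 3 -> 2.
New component count: 2

Answer: 2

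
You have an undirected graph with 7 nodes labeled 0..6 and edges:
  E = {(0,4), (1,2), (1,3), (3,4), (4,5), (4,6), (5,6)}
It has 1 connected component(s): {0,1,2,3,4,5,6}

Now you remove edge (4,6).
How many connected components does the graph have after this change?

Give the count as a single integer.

Initial component count: 1
Remove (4,6): not a bridge. Count unchanged: 1.
  After removal, components: {0,1,2,3,4,5,6}
New component count: 1

Answer: 1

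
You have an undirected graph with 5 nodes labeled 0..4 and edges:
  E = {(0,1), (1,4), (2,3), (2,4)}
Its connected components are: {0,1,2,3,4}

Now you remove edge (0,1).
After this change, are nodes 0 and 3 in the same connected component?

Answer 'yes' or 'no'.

Answer: no

Derivation:
Initial components: {0,1,2,3,4}
Removing edge (0,1): it was a bridge — component count 1 -> 2.
New components: {0} {1,2,3,4}
Are 0 and 3 in the same component? no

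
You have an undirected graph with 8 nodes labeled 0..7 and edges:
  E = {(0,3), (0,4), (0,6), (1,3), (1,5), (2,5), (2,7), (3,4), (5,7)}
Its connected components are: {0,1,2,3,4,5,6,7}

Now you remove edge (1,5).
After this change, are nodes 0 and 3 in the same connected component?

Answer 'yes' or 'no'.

Answer: yes

Derivation:
Initial components: {0,1,2,3,4,5,6,7}
Removing edge (1,5): it was a bridge — component count 1 -> 2.
New components: {0,1,3,4,6} {2,5,7}
Are 0 and 3 in the same component? yes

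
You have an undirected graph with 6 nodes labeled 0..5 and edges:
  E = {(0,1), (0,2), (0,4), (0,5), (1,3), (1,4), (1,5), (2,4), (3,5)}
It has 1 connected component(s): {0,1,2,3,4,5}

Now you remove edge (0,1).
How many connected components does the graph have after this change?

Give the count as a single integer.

Answer: 1

Derivation:
Initial component count: 1
Remove (0,1): not a bridge. Count unchanged: 1.
  After removal, components: {0,1,2,3,4,5}
New component count: 1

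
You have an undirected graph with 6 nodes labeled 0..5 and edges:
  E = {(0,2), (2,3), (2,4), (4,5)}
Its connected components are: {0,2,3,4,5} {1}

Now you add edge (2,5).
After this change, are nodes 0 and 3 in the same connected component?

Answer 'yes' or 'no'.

Initial components: {0,2,3,4,5} {1}
Adding edge (2,5): both already in same component {0,2,3,4,5}. No change.
New components: {0,2,3,4,5} {1}
Are 0 and 3 in the same component? yes

Answer: yes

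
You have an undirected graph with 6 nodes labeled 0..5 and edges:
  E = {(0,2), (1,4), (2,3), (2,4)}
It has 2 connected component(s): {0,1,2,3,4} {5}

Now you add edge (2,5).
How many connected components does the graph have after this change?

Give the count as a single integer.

Initial component count: 2
Add (2,5): merges two components. Count decreases: 2 -> 1.
New component count: 1

Answer: 1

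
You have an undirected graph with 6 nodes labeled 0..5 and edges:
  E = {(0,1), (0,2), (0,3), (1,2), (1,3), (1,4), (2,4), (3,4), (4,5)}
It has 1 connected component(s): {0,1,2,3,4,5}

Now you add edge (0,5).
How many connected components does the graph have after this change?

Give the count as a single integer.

Initial component count: 1
Add (0,5): endpoints already in same component. Count unchanged: 1.
New component count: 1

Answer: 1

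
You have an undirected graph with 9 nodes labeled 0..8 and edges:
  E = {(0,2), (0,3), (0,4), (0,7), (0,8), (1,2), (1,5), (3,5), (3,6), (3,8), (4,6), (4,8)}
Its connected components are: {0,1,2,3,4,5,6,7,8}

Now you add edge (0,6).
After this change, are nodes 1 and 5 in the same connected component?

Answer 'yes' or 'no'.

Initial components: {0,1,2,3,4,5,6,7,8}
Adding edge (0,6): both already in same component {0,1,2,3,4,5,6,7,8}. No change.
New components: {0,1,2,3,4,5,6,7,8}
Are 1 and 5 in the same component? yes

Answer: yes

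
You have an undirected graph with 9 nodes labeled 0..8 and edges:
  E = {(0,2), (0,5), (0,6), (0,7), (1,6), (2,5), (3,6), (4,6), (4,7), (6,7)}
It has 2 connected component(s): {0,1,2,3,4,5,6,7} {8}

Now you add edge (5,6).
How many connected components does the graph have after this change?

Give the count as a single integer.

Answer: 2

Derivation:
Initial component count: 2
Add (5,6): endpoints already in same component. Count unchanged: 2.
New component count: 2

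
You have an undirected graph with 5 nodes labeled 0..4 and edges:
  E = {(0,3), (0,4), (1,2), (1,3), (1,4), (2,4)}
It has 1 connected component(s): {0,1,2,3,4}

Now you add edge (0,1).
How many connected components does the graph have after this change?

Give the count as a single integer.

Initial component count: 1
Add (0,1): endpoints already in same component. Count unchanged: 1.
New component count: 1

Answer: 1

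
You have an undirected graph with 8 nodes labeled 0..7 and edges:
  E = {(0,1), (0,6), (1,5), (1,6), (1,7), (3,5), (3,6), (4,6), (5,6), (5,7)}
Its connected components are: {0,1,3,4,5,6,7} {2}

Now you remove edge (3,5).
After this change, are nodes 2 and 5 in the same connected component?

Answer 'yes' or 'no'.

Initial components: {0,1,3,4,5,6,7} {2}
Removing edge (3,5): not a bridge — component count unchanged at 2.
New components: {0,1,3,4,5,6,7} {2}
Are 2 and 5 in the same component? no

Answer: no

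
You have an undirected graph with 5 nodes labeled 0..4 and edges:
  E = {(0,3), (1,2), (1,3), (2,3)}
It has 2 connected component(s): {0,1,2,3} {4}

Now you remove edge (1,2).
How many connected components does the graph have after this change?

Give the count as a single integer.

Initial component count: 2
Remove (1,2): not a bridge. Count unchanged: 2.
  After removal, components: {0,1,2,3} {4}
New component count: 2

Answer: 2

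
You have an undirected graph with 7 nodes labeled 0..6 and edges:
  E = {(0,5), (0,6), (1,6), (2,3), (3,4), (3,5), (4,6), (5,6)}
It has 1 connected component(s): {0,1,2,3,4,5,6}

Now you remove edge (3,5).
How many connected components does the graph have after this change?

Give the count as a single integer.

Answer: 1

Derivation:
Initial component count: 1
Remove (3,5): not a bridge. Count unchanged: 1.
  After removal, components: {0,1,2,3,4,5,6}
New component count: 1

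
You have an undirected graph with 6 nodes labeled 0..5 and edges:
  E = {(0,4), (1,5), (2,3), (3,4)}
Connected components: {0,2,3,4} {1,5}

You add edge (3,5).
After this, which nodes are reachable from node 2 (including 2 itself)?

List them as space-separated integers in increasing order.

Before: nodes reachable from 2: {0,2,3,4}
Adding (3,5): merges 2's component with another. Reachability grows.
After: nodes reachable from 2: {0,1,2,3,4,5}

Answer: 0 1 2 3 4 5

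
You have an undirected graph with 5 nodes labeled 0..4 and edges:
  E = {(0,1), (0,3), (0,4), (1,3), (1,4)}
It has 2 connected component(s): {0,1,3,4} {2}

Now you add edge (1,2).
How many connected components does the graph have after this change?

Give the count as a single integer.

Answer: 1

Derivation:
Initial component count: 2
Add (1,2): merges two components. Count decreases: 2 -> 1.
New component count: 1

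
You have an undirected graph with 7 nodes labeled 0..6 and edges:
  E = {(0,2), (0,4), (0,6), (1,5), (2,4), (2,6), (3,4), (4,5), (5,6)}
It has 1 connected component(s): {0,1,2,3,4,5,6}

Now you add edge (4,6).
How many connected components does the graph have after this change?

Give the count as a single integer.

Answer: 1

Derivation:
Initial component count: 1
Add (4,6): endpoints already in same component. Count unchanged: 1.
New component count: 1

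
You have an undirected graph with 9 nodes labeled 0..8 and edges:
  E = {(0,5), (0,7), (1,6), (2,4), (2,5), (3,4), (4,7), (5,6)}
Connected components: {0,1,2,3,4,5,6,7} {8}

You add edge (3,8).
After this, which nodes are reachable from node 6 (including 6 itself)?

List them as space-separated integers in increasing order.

Before: nodes reachable from 6: {0,1,2,3,4,5,6,7}
Adding (3,8): merges 6's component with another. Reachability grows.
After: nodes reachable from 6: {0,1,2,3,4,5,6,7,8}

Answer: 0 1 2 3 4 5 6 7 8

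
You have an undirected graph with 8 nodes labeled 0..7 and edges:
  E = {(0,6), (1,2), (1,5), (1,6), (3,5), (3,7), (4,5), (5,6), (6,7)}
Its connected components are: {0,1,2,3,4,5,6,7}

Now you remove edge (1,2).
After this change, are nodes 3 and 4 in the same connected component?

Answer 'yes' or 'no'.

Answer: yes

Derivation:
Initial components: {0,1,2,3,4,5,6,7}
Removing edge (1,2): it was a bridge — component count 1 -> 2.
New components: {0,1,3,4,5,6,7} {2}
Are 3 and 4 in the same component? yes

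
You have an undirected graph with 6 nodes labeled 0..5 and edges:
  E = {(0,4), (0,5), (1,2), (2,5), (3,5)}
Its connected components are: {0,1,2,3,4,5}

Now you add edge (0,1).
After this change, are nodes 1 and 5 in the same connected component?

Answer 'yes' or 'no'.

Answer: yes

Derivation:
Initial components: {0,1,2,3,4,5}
Adding edge (0,1): both already in same component {0,1,2,3,4,5}. No change.
New components: {0,1,2,3,4,5}
Are 1 and 5 in the same component? yes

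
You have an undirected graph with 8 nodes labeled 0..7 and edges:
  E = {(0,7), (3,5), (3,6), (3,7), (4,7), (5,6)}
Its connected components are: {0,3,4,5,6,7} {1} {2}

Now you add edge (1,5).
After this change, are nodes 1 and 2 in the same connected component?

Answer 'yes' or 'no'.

Initial components: {0,3,4,5,6,7} {1} {2}
Adding edge (1,5): merges {1} and {0,3,4,5,6,7}.
New components: {0,1,3,4,5,6,7} {2}
Are 1 and 2 in the same component? no

Answer: no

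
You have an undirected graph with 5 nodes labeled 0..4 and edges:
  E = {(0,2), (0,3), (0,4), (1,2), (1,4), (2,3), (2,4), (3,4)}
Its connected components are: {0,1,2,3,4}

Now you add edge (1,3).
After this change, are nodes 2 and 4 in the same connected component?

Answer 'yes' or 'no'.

Answer: yes

Derivation:
Initial components: {0,1,2,3,4}
Adding edge (1,3): both already in same component {0,1,2,3,4}. No change.
New components: {0,1,2,3,4}
Are 2 and 4 in the same component? yes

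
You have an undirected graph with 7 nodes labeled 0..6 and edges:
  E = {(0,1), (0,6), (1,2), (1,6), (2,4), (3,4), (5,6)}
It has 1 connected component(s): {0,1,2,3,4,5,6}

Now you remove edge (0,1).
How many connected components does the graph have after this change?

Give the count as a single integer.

Answer: 1

Derivation:
Initial component count: 1
Remove (0,1): not a bridge. Count unchanged: 1.
  After removal, components: {0,1,2,3,4,5,6}
New component count: 1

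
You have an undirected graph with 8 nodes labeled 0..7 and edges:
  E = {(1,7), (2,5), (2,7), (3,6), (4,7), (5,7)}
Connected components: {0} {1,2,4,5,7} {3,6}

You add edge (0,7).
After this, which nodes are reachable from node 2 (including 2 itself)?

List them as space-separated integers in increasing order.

Before: nodes reachable from 2: {1,2,4,5,7}
Adding (0,7): merges 2's component with another. Reachability grows.
After: nodes reachable from 2: {0,1,2,4,5,7}

Answer: 0 1 2 4 5 7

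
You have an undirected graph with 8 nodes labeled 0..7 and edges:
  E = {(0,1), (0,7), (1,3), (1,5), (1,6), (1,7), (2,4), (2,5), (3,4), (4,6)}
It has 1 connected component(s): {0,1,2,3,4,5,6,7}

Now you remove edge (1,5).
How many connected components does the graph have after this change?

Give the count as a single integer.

Initial component count: 1
Remove (1,5): not a bridge. Count unchanged: 1.
  After removal, components: {0,1,2,3,4,5,6,7}
New component count: 1

Answer: 1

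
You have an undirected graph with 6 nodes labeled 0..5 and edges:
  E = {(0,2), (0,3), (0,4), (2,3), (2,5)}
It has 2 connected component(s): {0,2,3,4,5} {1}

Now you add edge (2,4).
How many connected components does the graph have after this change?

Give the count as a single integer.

Initial component count: 2
Add (2,4): endpoints already in same component. Count unchanged: 2.
New component count: 2

Answer: 2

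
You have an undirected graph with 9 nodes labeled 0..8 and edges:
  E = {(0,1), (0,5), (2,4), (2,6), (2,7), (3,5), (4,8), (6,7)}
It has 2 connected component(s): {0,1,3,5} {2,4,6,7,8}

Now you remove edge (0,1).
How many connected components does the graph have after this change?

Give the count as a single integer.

Answer: 3

Derivation:
Initial component count: 2
Remove (0,1): it was a bridge. Count increases: 2 -> 3.
  After removal, components: {0,3,5} {1} {2,4,6,7,8}
New component count: 3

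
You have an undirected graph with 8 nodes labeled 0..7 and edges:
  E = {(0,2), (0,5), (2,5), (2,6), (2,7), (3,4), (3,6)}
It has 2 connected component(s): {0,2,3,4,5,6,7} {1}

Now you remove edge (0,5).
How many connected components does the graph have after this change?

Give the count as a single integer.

Answer: 2

Derivation:
Initial component count: 2
Remove (0,5): not a bridge. Count unchanged: 2.
  After removal, components: {0,2,3,4,5,6,7} {1}
New component count: 2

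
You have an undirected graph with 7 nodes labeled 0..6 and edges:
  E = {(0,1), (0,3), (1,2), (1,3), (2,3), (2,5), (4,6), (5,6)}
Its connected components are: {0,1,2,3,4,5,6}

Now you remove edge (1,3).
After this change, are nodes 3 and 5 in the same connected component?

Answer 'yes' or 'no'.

Initial components: {0,1,2,3,4,5,6}
Removing edge (1,3): not a bridge — component count unchanged at 1.
New components: {0,1,2,3,4,5,6}
Are 3 and 5 in the same component? yes

Answer: yes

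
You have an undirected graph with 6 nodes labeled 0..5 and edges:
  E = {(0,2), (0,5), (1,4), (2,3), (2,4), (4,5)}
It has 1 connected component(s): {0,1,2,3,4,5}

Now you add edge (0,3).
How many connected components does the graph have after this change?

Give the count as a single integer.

Answer: 1

Derivation:
Initial component count: 1
Add (0,3): endpoints already in same component. Count unchanged: 1.
New component count: 1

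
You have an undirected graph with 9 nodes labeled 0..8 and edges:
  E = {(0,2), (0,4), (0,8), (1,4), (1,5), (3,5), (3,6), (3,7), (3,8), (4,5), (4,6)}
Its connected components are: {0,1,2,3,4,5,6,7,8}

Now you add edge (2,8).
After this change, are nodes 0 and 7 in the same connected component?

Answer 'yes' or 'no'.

Answer: yes

Derivation:
Initial components: {0,1,2,3,4,5,6,7,8}
Adding edge (2,8): both already in same component {0,1,2,3,4,5,6,7,8}. No change.
New components: {0,1,2,3,4,5,6,7,8}
Are 0 and 7 in the same component? yes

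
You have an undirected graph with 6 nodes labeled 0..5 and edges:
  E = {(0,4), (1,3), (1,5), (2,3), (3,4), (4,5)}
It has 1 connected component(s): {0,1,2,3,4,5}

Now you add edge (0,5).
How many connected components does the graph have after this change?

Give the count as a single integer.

Initial component count: 1
Add (0,5): endpoints already in same component. Count unchanged: 1.
New component count: 1

Answer: 1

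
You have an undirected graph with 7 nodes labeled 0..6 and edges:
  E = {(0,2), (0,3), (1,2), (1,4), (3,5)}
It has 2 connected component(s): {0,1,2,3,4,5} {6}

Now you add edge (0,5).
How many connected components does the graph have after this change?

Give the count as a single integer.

Initial component count: 2
Add (0,5): endpoints already in same component. Count unchanged: 2.
New component count: 2

Answer: 2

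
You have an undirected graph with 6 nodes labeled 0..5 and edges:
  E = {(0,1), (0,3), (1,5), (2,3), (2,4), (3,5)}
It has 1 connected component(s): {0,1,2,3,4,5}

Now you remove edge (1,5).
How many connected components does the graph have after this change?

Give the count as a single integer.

Initial component count: 1
Remove (1,5): not a bridge. Count unchanged: 1.
  After removal, components: {0,1,2,3,4,5}
New component count: 1

Answer: 1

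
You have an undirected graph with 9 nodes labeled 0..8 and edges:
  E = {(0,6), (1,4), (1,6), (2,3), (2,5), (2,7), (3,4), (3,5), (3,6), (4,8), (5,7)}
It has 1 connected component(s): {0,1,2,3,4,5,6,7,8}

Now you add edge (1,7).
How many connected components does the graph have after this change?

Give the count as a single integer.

Answer: 1

Derivation:
Initial component count: 1
Add (1,7): endpoints already in same component. Count unchanged: 1.
New component count: 1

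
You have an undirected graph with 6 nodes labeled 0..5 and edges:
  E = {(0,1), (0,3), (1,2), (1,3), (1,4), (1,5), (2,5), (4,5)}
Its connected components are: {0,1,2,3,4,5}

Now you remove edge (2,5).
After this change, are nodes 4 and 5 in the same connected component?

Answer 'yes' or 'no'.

Initial components: {0,1,2,3,4,5}
Removing edge (2,5): not a bridge — component count unchanged at 1.
New components: {0,1,2,3,4,5}
Are 4 and 5 in the same component? yes

Answer: yes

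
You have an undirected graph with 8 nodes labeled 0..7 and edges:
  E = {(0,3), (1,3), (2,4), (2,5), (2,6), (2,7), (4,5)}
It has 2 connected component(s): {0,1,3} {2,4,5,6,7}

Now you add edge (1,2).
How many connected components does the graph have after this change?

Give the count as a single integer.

Initial component count: 2
Add (1,2): merges two components. Count decreases: 2 -> 1.
New component count: 1

Answer: 1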